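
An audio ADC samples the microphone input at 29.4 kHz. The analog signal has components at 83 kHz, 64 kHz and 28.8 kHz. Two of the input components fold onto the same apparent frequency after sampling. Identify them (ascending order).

fs/2 = 14.7 kHz.
83 kHz mod fs = 24.2 kHz.
24.2 kHz > fs/2 = 14.7 kHz, folds to fs − 24.2 kHz = 5.2 kHz.
64 kHz mod fs = 5.2 kHz.
5.2 kHz ≤ fs/2 = 14.7 kHz, appears at 5.2 kHz.
28.8 kHz > fs/2 = 14.7 kHz, folds to fs − 28.8 kHz = 0.6 kHz.
64 kHz and 83 kHz both map to 5.2 kHz.

64 kHz, 83 kHz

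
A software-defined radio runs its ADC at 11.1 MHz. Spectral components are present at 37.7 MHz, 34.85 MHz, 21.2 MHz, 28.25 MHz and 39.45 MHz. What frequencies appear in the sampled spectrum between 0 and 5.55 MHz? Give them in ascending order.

1 MHz, 1.55 MHz, 4.4 MHz, 4.95 MHz, 5.05 MHz

fs/2 = 5.55 MHz.
37.7 MHz mod fs = 4.4 MHz.
4.4 MHz ≤ fs/2 = 5.55 MHz, appears at 4.4 MHz.
34.85 MHz mod fs = 1.55 MHz.
1.55 MHz ≤ fs/2 = 5.55 MHz, appears at 1.55 MHz.
21.2 MHz mod fs = 10.1 MHz.
10.1 MHz > fs/2 = 5.55 MHz, folds to fs − 10.1 MHz = 1 MHz.
28.25 MHz mod fs = 6.05 MHz.
6.05 MHz > fs/2 = 5.55 MHz, folds to fs − 6.05 MHz = 5.05 MHz.
39.45 MHz mod fs = 6.15 MHz.
6.15 MHz > fs/2 = 5.55 MHz, folds to fs − 6.15 MHz = 4.95 MHz.
Distinct values: {1 MHz, 1.55 MHz, 4.4 MHz, 4.95 MHz, 5.05 MHz}.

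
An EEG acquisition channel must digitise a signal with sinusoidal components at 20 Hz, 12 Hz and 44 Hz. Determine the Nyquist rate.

88 Hz

Highest-frequency component: 44 Hz.
Nyquist rate = 2 × 44 Hz = 88 Hz.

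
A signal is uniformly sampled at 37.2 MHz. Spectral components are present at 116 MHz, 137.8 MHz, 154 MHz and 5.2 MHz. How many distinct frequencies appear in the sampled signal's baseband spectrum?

3

fs/2 = 18.6 MHz.
116 MHz mod fs = 4.4 MHz.
4.4 MHz ≤ fs/2 = 18.6 MHz, appears at 4.4 MHz.
137.8 MHz mod fs = 26.2 MHz.
26.2 MHz > fs/2 = 18.6 MHz, folds to fs − 26.2 MHz = 11 MHz.
154 MHz mod fs = 5.2 MHz.
5.2 MHz ≤ fs/2 = 18.6 MHz, appears at 5.2 MHz.
5.2 MHz ≤ fs/2 = 18.6 MHz, passes unchanged.
Distinct values: {4.4 MHz, 5.2 MHz, 11 MHz} → 3.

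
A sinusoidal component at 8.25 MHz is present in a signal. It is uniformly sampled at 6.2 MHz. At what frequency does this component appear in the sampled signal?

8.25 MHz mod fs = 2.05 MHz.
2.05 MHz ≤ fs/2 = 3.1 MHz, appears at 2.05 MHz.

2.05 MHz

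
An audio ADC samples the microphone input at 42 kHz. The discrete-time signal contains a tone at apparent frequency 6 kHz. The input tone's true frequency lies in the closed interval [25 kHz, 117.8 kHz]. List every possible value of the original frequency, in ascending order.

Frequencies that alias to 6 kHz are k·fs ± 6 kHz for integer k ≥ 0.
k=0: 6 kHz.
k=1: 36 kHz, 48 kHz.
k=2: 78 kHz, 90 kHz.
k=3: 120 kHz, 132 kHz.
Within [25 kHz, 117.8 kHz]: 36 kHz, 48 kHz, 78 kHz, 90 kHz.

36 kHz, 48 kHz, 78 kHz, 90 kHz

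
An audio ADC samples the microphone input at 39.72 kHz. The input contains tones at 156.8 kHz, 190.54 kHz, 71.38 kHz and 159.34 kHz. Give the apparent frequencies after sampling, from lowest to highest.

0.46 kHz, 2.08 kHz, 8.06 kHz

fs/2 = 19.86 kHz.
156.8 kHz mod fs = 37.64 kHz.
37.64 kHz > fs/2 = 19.86 kHz, folds to fs − 37.64 kHz = 2.08 kHz.
190.54 kHz mod fs = 31.66 kHz.
31.66 kHz > fs/2 = 19.86 kHz, folds to fs − 31.66 kHz = 8.06 kHz.
71.38 kHz mod fs = 31.66 kHz.
31.66 kHz > fs/2 = 19.86 kHz, folds to fs − 31.66 kHz = 8.06 kHz.
159.34 kHz mod fs = 0.46 kHz.
0.46 kHz ≤ fs/2 = 19.86 kHz, appears at 0.46 kHz.
Distinct values: {0.46 kHz, 2.08 kHz, 8.06 kHz}.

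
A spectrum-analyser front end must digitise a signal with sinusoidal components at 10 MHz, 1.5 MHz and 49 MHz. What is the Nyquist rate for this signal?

98 MHz

Highest-frequency component: 49 MHz.
Nyquist rate = 2 × 49 MHz = 98 MHz.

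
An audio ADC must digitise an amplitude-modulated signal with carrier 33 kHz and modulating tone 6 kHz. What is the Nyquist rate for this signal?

AM sidebands sit at fc ± fm = 27 kHz and 39 kHz.
Highest-frequency component: 39 kHz.
Nyquist rate = 2 × 39 kHz = 78 kHz.

78 kHz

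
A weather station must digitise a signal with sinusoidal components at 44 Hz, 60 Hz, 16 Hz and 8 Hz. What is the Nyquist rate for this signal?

120 Hz

Highest-frequency component: 60 Hz.
Nyquist rate = 2 × 60 Hz = 120 Hz.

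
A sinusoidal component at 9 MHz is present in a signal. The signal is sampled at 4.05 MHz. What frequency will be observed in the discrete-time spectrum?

9 MHz mod fs = 0.9 MHz.
0.9 MHz ≤ fs/2 = 2.025 MHz, appears at 0.9 MHz.

0.9 MHz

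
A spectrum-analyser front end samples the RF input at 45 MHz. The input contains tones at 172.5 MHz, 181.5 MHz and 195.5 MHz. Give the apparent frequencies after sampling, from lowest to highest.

fs/2 = 22.5 MHz.
172.5 MHz mod fs = 37.5 MHz.
37.5 MHz > fs/2 = 22.5 MHz, folds to fs − 37.5 MHz = 7.5 MHz.
181.5 MHz mod fs = 1.5 MHz.
1.5 MHz ≤ fs/2 = 22.5 MHz, appears at 1.5 MHz.
195.5 MHz mod fs = 15.5 MHz.
15.5 MHz ≤ fs/2 = 22.5 MHz, appears at 15.5 MHz.
Distinct values: {1.5 MHz, 7.5 MHz, 15.5 MHz}.

1.5 MHz, 7.5 MHz, 15.5 MHz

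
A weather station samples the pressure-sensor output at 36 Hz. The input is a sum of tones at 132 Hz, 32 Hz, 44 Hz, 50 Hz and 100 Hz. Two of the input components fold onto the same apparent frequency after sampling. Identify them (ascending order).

44 Hz, 100 Hz

fs/2 = 18 Hz.
132 Hz mod fs = 24 Hz.
24 Hz > fs/2 = 18 Hz, folds to fs − 24 Hz = 12 Hz.
32 Hz > fs/2 = 18 Hz, folds to fs − 32 Hz = 4 Hz.
44 Hz mod fs = 8 Hz.
8 Hz ≤ fs/2 = 18 Hz, appears at 8 Hz.
50 Hz mod fs = 14 Hz.
14 Hz ≤ fs/2 = 18 Hz, appears at 14 Hz.
100 Hz mod fs = 28 Hz.
28 Hz > fs/2 = 18 Hz, folds to fs − 28 Hz = 8 Hz.
44 Hz and 100 Hz both map to 8 Hz.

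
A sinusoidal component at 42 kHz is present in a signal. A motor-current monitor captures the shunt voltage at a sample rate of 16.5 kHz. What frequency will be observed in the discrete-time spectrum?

42 kHz mod fs = 9 kHz.
9 kHz > fs/2 = 8.25 kHz, folds to fs − 9 kHz = 7.5 kHz.

7.5 kHz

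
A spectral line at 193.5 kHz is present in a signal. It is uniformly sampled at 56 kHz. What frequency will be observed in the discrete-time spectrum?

25.5 kHz

193.5 kHz mod fs = 25.5 kHz.
25.5 kHz ≤ fs/2 = 28 kHz, appears at 25.5 kHz.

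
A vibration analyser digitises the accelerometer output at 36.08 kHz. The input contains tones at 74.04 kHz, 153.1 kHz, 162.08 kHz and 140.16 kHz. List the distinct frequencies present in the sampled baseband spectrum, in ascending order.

fs/2 = 18.04 kHz.
74.04 kHz mod fs = 1.88 kHz.
1.88 kHz ≤ fs/2 = 18.04 kHz, appears at 1.88 kHz.
153.1 kHz mod fs = 8.78 kHz.
8.78 kHz ≤ fs/2 = 18.04 kHz, appears at 8.78 kHz.
162.08 kHz mod fs = 17.76 kHz.
17.76 kHz ≤ fs/2 = 18.04 kHz, appears at 17.76 kHz.
140.16 kHz mod fs = 31.92 kHz.
31.92 kHz > fs/2 = 18.04 kHz, folds to fs − 31.92 kHz = 4.16 kHz.
Distinct values: {1.88 kHz, 4.16 kHz, 8.78 kHz, 17.76 kHz}.

1.88 kHz, 4.16 kHz, 8.78 kHz, 17.76 kHz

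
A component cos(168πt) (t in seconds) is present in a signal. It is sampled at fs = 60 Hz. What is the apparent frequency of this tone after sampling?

24 Hz

ω = 168π rad/s → f = ω/(2π) = 84 Hz.
84 Hz mod fs = 24 Hz.
24 Hz ≤ fs/2 = 30 Hz, appears at 24 Hz.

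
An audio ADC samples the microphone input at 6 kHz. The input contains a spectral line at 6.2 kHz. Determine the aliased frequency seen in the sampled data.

6.2 kHz mod fs = 0.2 kHz.
0.2 kHz ≤ fs/2 = 3 kHz, appears at 0.2 kHz.

0.2 kHz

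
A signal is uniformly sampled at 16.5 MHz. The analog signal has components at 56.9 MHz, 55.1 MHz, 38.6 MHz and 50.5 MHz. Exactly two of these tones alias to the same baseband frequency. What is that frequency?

fs/2 = 8.25 MHz.
56.9 MHz mod fs = 7.4 MHz.
7.4 MHz ≤ fs/2 = 8.25 MHz, appears at 7.4 MHz.
55.1 MHz mod fs = 5.6 MHz.
5.6 MHz ≤ fs/2 = 8.25 MHz, appears at 5.6 MHz.
38.6 MHz mod fs = 5.6 MHz.
5.6 MHz ≤ fs/2 = 8.25 MHz, appears at 5.6 MHz.
50.5 MHz mod fs = 1 MHz.
1 MHz ≤ fs/2 = 8.25 MHz, appears at 1 MHz.
38.6 MHz and 55.1 MHz both map to 5.6 MHz.

5.6 MHz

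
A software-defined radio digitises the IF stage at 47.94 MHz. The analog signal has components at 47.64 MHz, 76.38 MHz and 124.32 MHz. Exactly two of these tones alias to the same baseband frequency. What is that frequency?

19.5 MHz

fs/2 = 23.97 MHz.
47.64 MHz > fs/2 = 23.97 MHz, folds to fs − 47.64 MHz = 0.3 MHz.
76.38 MHz mod fs = 28.44 MHz.
28.44 MHz > fs/2 = 23.97 MHz, folds to fs − 28.44 MHz = 19.5 MHz.
124.32 MHz mod fs = 28.44 MHz.
28.44 MHz > fs/2 = 23.97 MHz, folds to fs − 28.44 MHz = 19.5 MHz.
76.38 MHz and 124.32 MHz both map to 19.5 MHz.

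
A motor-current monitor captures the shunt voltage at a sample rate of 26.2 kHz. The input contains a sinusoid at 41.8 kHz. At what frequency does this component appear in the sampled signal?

41.8 kHz mod fs = 15.6 kHz.
15.6 kHz > fs/2 = 13.1 kHz, folds to fs − 15.6 kHz = 10.6 kHz.

10.6 kHz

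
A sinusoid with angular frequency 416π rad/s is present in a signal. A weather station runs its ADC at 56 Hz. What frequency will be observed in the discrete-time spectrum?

16 Hz

ω = 416π rad/s → f = ω/(2π) = 208 Hz.
208 Hz mod fs = 40 Hz.
40 Hz > fs/2 = 28 Hz, folds to fs − 40 Hz = 16 Hz.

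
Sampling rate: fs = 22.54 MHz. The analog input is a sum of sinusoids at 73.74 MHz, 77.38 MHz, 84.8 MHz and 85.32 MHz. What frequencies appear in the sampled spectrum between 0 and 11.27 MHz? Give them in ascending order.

fs/2 = 11.27 MHz.
73.74 MHz mod fs = 6.12 MHz.
6.12 MHz ≤ fs/2 = 11.27 MHz, appears at 6.12 MHz.
77.38 MHz mod fs = 9.76 MHz.
9.76 MHz ≤ fs/2 = 11.27 MHz, appears at 9.76 MHz.
84.8 MHz mod fs = 17.18 MHz.
17.18 MHz > fs/2 = 11.27 MHz, folds to fs − 17.18 MHz = 5.36 MHz.
85.32 MHz mod fs = 17.7 MHz.
17.7 MHz > fs/2 = 11.27 MHz, folds to fs − 17.7 MHz = 4.84 MHz.
Distinct values: {4.84 MHz, 5.36 MHz, 6.12 MHz, 9.76 MHz}.

4.84 MHz, 5.36 MHz, 6.12 MHz, 9.76 MHz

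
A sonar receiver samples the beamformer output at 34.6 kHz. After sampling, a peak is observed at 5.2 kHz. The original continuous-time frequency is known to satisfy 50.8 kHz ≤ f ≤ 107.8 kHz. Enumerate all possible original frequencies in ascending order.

Frequencies that alias to 5.2 kHz are k·fs ± 5.2 kHz for integer k ≥ 0.
k=0: 5.2 kHz.
k=1: 29.4 kHz, 39.8 kHz.
k=2: 64 kHz, 74.4 kHz.
k=3: 98.6 kHz, 109 kHz.
k=4: 133.2 kHz, 143.6 kHz.
Within [50.8 kHz, 107.8 kHz]: 64 kHz, 74.4 kHz, 98.6 kHz.

64 kHz, 74.4 kHz, 98.6 kHz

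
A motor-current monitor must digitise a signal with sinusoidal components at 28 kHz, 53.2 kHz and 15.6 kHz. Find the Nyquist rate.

Highest-frequency component: 53.2 kHz.
Nyquist rate = 2 × 53.2 kHz = 106.4 kHz.

106.4 kHz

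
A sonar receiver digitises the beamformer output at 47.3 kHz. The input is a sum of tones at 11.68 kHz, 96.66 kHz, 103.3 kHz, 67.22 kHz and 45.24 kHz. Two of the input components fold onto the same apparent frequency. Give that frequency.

2.06 kHz

fs/2 = 23.65 kHz.
11.68 kHz ≤ fs/2 = 23.65 kHz, passes unchanged.
96.66 kHz mod fs = 2.06 kHz.
2.06 kHz ≤ fs/2 = 23.65 kHz, appears at 2.06 kHz.
103.3 kHz mod fs = 8.7 kHz.
8.7 kHz ≤ fs/2 = 23.65 kHz, appears at 8.7 kHz.
67.22 kHz mod fs = 19.92 kHz.
19.92 kHz ≤ fs/2 = 23.65 kHz, appears at 19.92 kHz.
45.24 kHz > fs/2 = 23.65 kHz, folds to fs − 45.24 kHz = 2.06 kHz.
45.24 kHz and 96.66 kHz both map to 2.06 kHz.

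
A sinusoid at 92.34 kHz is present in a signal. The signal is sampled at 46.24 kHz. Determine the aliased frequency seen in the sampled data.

0.14 kHz

92.34 kHz mod fs = 46.1 kHz.
46.1 kHz > fs/2 = 23.12 kHz, folds to fs − 46.1 kHz = 0.14 kHz.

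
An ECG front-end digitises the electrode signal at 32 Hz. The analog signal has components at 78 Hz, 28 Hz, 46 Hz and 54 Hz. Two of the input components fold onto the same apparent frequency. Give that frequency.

14 Hz

fs/2 = 16 Hz.
78 Hz mod fs = 14 Hz.
14 Hz ≤ fs/2 = 16 Hz, appears at 14 Hz.
28 Hz > fs/2 = 16 Hz, folds to fs − 28 Hz = 4 Hz.
46 Hz mod fs = 14 Hz.
14 Hz ≤ fs/2 = 16 Hz, appears at 14 Hz.
54 Hz mod fs = 22 Hz.
22 Hz > fs/2 = 16 Hz, folds to fs − 22 Hz = 10 Hz.
46 Hz and 78 Hz both map to 14 Hz.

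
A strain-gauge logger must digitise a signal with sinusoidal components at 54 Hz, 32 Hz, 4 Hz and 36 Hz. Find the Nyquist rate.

108 Hz

Highest-frequency component: 54 Hz.
Nyquist rate = 2 × 54 Hz = 108 Hz.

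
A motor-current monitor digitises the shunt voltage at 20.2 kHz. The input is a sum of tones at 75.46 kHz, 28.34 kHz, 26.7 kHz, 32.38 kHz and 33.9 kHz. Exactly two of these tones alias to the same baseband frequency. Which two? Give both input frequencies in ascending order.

26.7 kHz, 33.9 kHz

fs/2 = 10.1 kHz.
75.46 kHz mod fs = 14.86 kHz.
14.86 kHz > fs/2 = 10.1 kHz, folds to fs − 14.86 kHz = 5.34 kHz.
28.34 kHz mod fs = 8.14 kHz.
8.14 kHz ≤ fs/2 = 10.1 kHz, appears at 8.14 kHz.
26.7 kHz mod fs = 6.5 kHz.
6.5 kHz ≤ fs/2 = 10.1 kHz, appears at 6.5 kHz.
32.38 kHz mod fs = 12.18 kHz.
12.18 kHz > fs/2 = 10.1 kHz, folds to fs − 12.18 kHz = 8.02 kHz.
33.9 kHz mod fs = 13.7 kHz.
13.7 kHz > fs/2 = 10.1 kHz, folds to fs − 13.7 kHz = 6.5 kHz.
26.7 kHz and 33.9 kHz both map to 6.5 kHz.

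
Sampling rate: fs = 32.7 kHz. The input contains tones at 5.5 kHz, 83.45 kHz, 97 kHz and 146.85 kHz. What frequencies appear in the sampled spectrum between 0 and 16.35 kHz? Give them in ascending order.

fs/2 = 16.35 kHz.
5.5 kHz ≤ fs/2 = 16.35 kHz, passes unchanged.
83.45 kHz mod fs = 18.05 kHz.
18.05 kHz > fs/2 = 16.35 kHz, folds to fs − 18.05 kHz = 14.65 kHz.
97 kHz mod fs = 31.6 kHz.
31.6 kHz > fs/2 = 16.35 kHz, folds to fs − 31.6 kHz = 1.1 kHz.
146.85 kHz mod fs = 16.05 kHz.
16.05 kHz ≤ fs/2 = 16.35 kHz, appears at 16.05 kHz.
Distinct values: {1.1 kHz, 5.5 kHz, 14.65 kHz, 16.05 kHz}.

1.1 kHz, 5.5 kHz, 14.65 kHz, 16.05 kHz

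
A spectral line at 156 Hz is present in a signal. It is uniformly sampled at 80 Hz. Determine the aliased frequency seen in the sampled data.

156 Hz mod fs = 76 Hz.
76 Hz > fs/2 = 40 Hz, folds to fs − 76 Hz = 4 Hz.

4 Hz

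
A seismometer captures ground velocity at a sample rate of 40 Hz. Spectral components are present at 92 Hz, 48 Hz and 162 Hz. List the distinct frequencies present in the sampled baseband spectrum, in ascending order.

fs/2 = 20 Hz.
92 Hz mod fs = 12 Hz.
12 Hz ≤ fs/2 = 20 Hz, appears at 12 Hz.
48 Hz mod fs = 8 Hz.
8 Hz ≤ fs/2 = 20 Hz, appears at 8 Hz.
162 Hz mod fs = 2 Hz.
2 Hz ≤ fs/2 = 20 Hz, appears at 2 Hz.
Distinct values: {2 Hz, 8 Hz, 12 Hz}.

2 Hz, 8 Hz, 12 Hz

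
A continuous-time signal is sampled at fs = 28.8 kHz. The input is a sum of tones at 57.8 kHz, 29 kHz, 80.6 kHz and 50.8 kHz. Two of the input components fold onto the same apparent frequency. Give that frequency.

fs/2 = 14.4 kHz.
57.8 kHz mod fs = 0.2 kHz.
0.2 kHz ≤ fs/2 = 14.4 kHz, appears at 0.2 kHz.
29 kHz mod fs = 0.2 kHz.
0.2 kHz ≤ fs/2 = 14.4 kHz, appears at 0.2 kHz.
80.6 kHz mod fs = 23 kHz.
23 kHz > fs/2 = 14.4 kHz, folds to fs − 23 kHz = 5.8 kHz.
50.8 kHz mod fs = 22 kHz.
22 kHz > fs/2 = 14.4 kHz, folds to fs − 22 kHz = 6.8 kHz.
29 kHz and 57.8 kHz both map to 0.2 kHz.

0.2 kHz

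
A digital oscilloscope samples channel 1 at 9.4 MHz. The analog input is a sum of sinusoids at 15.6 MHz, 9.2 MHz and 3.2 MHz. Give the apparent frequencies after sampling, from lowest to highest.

fs/2 = 4.7 MHz.
15.6 MHz mod fs = 6.2 MHz.
6.2 MHz > fs/2 = 4.7 MHz, folds to fs − 6.2 MHz = 3.2 MHz.
9.2 MHz > fs/2 = 4.7 MHz, folds to fs − 9.2 MHz = 0.2 MHz.
3.2 MHz ≤ fs/2 = 4.7 MHz, passes unchanged.
Distinct values: {0.2 MHz, 3.2 MHz}.

0.2 MHz, 3.2 MHz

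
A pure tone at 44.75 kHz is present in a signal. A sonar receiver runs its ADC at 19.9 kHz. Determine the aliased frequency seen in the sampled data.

4.95 kHz

44.75 kHz mod fs = 4.95 kHz.
4.95 kHz ≤ fs/2 = 9.95 kHz, appears at 4.95 kHz.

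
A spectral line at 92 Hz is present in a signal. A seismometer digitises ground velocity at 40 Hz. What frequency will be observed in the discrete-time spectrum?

12 Hz

92 Hz mod fs = 12 Hz.
12 Hz ≤ fs/2 = 20 Hz, appears at 12 Hz.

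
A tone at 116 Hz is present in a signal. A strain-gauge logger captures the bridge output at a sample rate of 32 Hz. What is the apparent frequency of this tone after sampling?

116 Hz mod fs = 20 Hz.
20 Hz > fs/2 = 16 Hz, folds to fs − 20 Hz = 12 Hz.

12 Hz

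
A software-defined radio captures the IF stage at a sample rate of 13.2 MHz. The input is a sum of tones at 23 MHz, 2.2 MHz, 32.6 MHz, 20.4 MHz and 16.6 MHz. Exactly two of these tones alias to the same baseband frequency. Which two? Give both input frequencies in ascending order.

16.6 MHz, 23 MHz

fs/2 = 6.6 MHz.
23 MHz mod fs = 9.8 MHz.
9.8 MHz > fs/2 = 6.6 MHz, folds to fs − 9.8 MHz = 3.4 MHz.
2.2 MHz ≤ fs/2 = 6.6 MHz, passes unchanged.
32.6 MHz mod fs = 6.2 MHz.
6.2 MHz ≤ fs/2 = 6.6 MHz, appears at 6.2 MHz.
20.4 MHz mod fs = 7.2 MHz.
7.2 MHz > fs/2 = 6.6 MHz, folds to fs − 7.2 MHz = 6 MHz.
16.6 MHz mod fs = 3.4 MHz.
3.4 MHz ≤ fs/2 = 6.6 MHz, appears at 3.4 MHz.
16.6 MHz and 23 MHz both map to 3.4 MHz.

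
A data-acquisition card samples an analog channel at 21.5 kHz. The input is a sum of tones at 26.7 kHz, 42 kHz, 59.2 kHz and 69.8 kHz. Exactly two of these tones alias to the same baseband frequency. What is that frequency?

5.3 kHz

fs/2 = 10.75 kHz.
26.7 kHz mod fs = 5.2 kHz.
5.2 kHz ≤ fs/2 = 10.75 kHz, appears at 5.2 kHz.
42 kHz mod fs = 20.5 kHz.
20.5 kHz > fs/2 = 10.75 kHz, folds to fs − 20.5 kHz = 1 kHz.
59.2 kHz mod fs = 16.2 kHz.
16.2 kHz > fs/2 = 10.75 kHz, folds to fs − 16.2 kHz = 5.3 kHz.
69.8 kHz mod fs = 5.3 kHz.
5.3 kHz ≤ fs/2 = 10.75 kHz, appears at 5.3 kHz.
59.2 kHz and 69.8 kHz both map to 5.3 kHz.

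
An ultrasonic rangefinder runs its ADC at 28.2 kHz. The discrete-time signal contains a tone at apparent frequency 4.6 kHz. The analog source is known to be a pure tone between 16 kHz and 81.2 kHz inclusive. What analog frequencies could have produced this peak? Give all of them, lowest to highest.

Frequencies that alias to 4.6 kHz are k·fs ± 4.6 kHz for integer k ≥ 0.
k=0: 4.6 kHz.
k=1: 23.6 kHz, 32.8 kHz.
k=2: 51.8 kHz, 61 kHz.
k=3: 80 kHz, 89.2 kHz.
k=4: 108.2 kHz, 117.4 kHz.
Within [16 kHz, 81.2 kHz]: 23.6 kHz, 32.8 kHz, 51.8 kHz, 61 kHz, 80 kHz.

23.6 kHz, 32.8 kHz, 51.8 kHz, 61 kHz, 80 kHz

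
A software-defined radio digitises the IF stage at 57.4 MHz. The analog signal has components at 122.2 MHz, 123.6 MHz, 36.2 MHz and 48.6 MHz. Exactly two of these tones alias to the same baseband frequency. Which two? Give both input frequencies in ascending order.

48.6 MHz, 123.6 MHz

fs/2 = 28.7 MHz.
122.2 MHz mod fs = 7.4 MHz.
7.4 MHz ≤ fs/2 = 28.7 MHz, appears at 7.4 MHz.
123.6 MHz mod fs = 8.8 MHz.
8.8 MHz ≤ fs/2 = 28.7 MHz, appears at 8.8 MHz.
36.2 MHz > fs/2 = 28.7 MHz, folds to fs − 36.2 MHz = 21.2 MHz.
48.6 MHz > fs/2 = 28.7 MHz, folds to fs − 48.6 MHz = 8.8 MHz.
48.6 MHz and 123.6 MHz both map to 8.8 MHz.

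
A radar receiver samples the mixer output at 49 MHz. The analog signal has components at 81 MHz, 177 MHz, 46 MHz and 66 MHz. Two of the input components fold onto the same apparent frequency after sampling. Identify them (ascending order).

66 MHz, 81 MHz

fs/2 = 24.5 MHz.
81 MHz mod fs = 32 MHz.
32 MHz > fs/2 = 24.5 MHz, folds to fs − 32 MHz = 17 MHz.
177 MHz mod fs = 30 MHz.
30 MHz > fs/2 = 24.5 MHz, folds to fs − 30 MHz = 19 MHz.
46 MHz > fs/2 = 24.5 MHz, folds to fs − 46 MHz = 3 MHz.
66 MHz mod fs = 17 MHz.
17 MHz ≤ fs/2 = 24.5 MHz, appears at 17 MHz.
66 MHz and 81 MHz both map to 17 MHz.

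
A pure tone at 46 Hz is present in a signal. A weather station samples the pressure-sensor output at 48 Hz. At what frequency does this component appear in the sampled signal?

46 Hz > fs/2 = 24 Hz, folds to fs − 46 Hz = 2 Hz.

2 Hz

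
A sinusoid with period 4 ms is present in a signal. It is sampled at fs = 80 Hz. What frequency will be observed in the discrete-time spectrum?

10 Hz

T = 4 ms → f = 1/T = 250 Hz.
250 Hz mod fs = 10 Hz.
10 Hz ≤ fs/2 = 40 Hz, appears at 10 Hz.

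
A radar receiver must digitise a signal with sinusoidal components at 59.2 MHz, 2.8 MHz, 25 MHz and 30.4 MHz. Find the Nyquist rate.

118.4 MHz

Highest-frequency component: 59.2 MHz.
Nyquist rate = 2 × 59.2 MHz = 118.4 MHz.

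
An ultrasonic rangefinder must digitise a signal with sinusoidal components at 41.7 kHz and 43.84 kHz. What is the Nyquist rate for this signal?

87.68 kHz

Highest-frequency component: 43.84 kHz.
Nyquist rate = 2 × 43.84 kHz = 87.68 kHz.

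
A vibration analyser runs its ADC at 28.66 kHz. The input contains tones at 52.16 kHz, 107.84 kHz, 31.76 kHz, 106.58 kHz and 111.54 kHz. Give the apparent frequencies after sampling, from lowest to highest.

3.1 kHz, 5.16 kHz, 6.8 kHz, 8.06 kHz

fs/2 = 14.33 kHz.
52.16 kHz mod fs = 23.5 kHz.
23.5 kHz > fs/2 = 14.33 kHz, folds to fs − 23.5 kHz = 5.16 kHz.
107.84 kHz mod fs = 21.86 kHz.
21.86 kHz > fs/2 = 14.33 kHz, folds to fs − 21.86 kHz = 6.8 kHz.
31.76 kHz mod fs = 3.1 kHz.
3.1 kHz ≤ fs/2 = 14.33 kHz, appears at 3.1 kHz.
106.58 kHz mod fs = 20.6 kHz.
20.6 kHz > fs/2 = 14.33 kHz, folds to fs − 20.6 kHz = 8.06 kHz.
111.54 kHz mod fs = 25.56 kHz.
25.56 kHz > fs/2 = 14.33 kHz, folds to fs − 25.56 kHz = 3.1 kHz.
Distinct values: {3.1 kHz, 5.16 kHz, 6.8 kHz, 8.06 kHz}.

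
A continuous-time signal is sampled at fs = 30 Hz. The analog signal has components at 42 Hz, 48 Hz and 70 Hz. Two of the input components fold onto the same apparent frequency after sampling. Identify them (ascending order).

42 Hz, 48 Hz

fs/2 = 15 Hz.
42 Hz mod fs = 12 Hz.
12 Hz ≤ fs/2 = 15 Hz, appears at 12 Hz.
48 Hz mod fs = 18 Hz.
18 Hz > fs/2 = 15 Hz, folds to fs − 18 Hz = 12 Hz.
70 Hz mod fs = 10 Hz.
10 Hz ≤ fs/2 = 15 Hz, appears at 10 Hz.
42 Hz and 48 Hz both map to 12 Hz.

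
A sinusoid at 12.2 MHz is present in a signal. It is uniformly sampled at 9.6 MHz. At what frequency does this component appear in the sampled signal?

12.2 MHz mod fs = 2.6 MHz.
2.6 MHz ≤ fs/2 = 4.8 MHz, appears at 2.6 MHz.

2.6 MHz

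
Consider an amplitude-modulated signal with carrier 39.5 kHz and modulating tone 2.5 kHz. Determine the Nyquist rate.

84 kHz

AM sidebands sit at fc ± fm = 37 kHz and 42 kHz.
Highest-frequency component: 42 kHz.
Nyquist rate = 2 × 42 kHz = 84 kHz.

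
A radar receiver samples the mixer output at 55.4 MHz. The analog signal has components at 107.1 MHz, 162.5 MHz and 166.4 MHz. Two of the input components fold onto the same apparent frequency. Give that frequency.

3.7 MHz

fs/2 = 27.7 MHz.
107.1 MHz mod fs = 51.7 MHz.
51.7 MHz > fs/2 = 27.7 MHz, folds to fs − 51.7 MHz = 3.7 MHz.
162.5 MHz mod fs = 51.7 MHz.
51.7 MHz > fs/2 = 27.7 MHz, folds to fs − 51.7 MHz = 3.7 MHz.
166.4 MHz mod fs = 0.2 MHz.
0.2 MHz ≤ fs/2 = 27.7 MHz, appears at 0.2 MHz.
107.1 MHz and 162.5 MHz both map to 3.7 MHz.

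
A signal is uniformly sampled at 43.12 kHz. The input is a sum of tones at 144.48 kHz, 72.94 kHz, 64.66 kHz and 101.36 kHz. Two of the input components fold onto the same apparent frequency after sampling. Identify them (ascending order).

fs/2 = 21.56 kHz.
144.48 kHz mod fs = 15.12 kHz.
15.12 kHz ≤ fs/2 = 21.56 kHz, appears at 15.12 kHz.
72.94 kHz mod fs = 29.82 kHz.
29.82 kHz > fs/2 = 21.56 kHz, folds to fs − 29.82 kHz = 13.3 kHz.
64.66 kHz mod fs = 21.54 kHz.
21.54 kHz ≤ fs/2 = 21.56 kHz, appears at 21.54 kHz.
101.36 kHz mod fs = 15.12 kHz.
15.12 kHz ≤ fs/2 = 21.56 kHz, appears at 15.12 kHz.
101.36 kHz and 144.48 kHz both map to 15.12 kHz.

101.36 kHz, 144.48 kHz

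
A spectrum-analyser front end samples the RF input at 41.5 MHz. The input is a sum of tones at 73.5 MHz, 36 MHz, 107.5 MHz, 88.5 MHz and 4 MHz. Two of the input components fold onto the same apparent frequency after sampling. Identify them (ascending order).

fs/2 = 20.75 MHz.
73.5 MHz mod fs = 32 MHz.
32 MHz > fs/2 = 20.75 MHz, folds to fs − 32 MHz = 9.5 MHz.
36 MHz > fs/2 = 20.75 MHz, folds to fs − 36 MHz = 5.5 MHz.
107.5 MHz mod fs = 24.5 MHz.
24.5 MHz > fs/2 = 20.75 MHz, folds to fs − 24.5 MHz = 17 MHz.
88.5 MHz mod fs = 5.5 MHz.
5.5 MHz ≤ fs/2 = 20.75 MHz, appears at 5.5 MHz.
4 MHz ≤ fs/2 = 20.75 MHz, passes unchanged.
36 MHz and 88.5 MHz both map to 5.5 MHz.

36 MHz, 88.5 MHz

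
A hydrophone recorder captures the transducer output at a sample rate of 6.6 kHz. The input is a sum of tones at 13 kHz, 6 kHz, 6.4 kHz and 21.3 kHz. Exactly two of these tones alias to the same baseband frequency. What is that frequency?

fs/2 = 3.3 kHz.
13 kHz mod fs = 6.4 kHz.
6.4 kHz > fs/2 = 3.3 kHz, folds to fs − 6.4 kHz = 0.2 kHz.
6 kHz > fs/2 = 3.3 kHz, folds to fs − 6 kHz = 0.6 kHz.
6.4 kHz > fs/2 = 3.3 kHz, folds to fs − 6.4 kHz = 0.2 kHz.
21.3 kHz mod fs = 1.5 kHz.
1.5 kHz ≤ fs/2 = 3.3 kHz, appears at 1.5 kHz.
6.4 kHz and 13 kHz both map to 0.2 kHz.

0.2 kHz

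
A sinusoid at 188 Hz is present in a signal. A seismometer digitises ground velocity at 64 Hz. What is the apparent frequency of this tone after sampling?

4 Hz

188 Hz mod fs = 60 Hz.
60 Hz > fs/2 = 32 Hz, folds to fs − 60 Hz = 4 Hz.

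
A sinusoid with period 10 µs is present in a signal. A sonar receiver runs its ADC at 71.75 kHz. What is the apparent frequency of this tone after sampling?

T = 10 µs → f = 1/T = 100 kHz.
100 kHz mod fs = 28.25 kHz.
28.25 kHz ≤ fs/2 = 35.875 kHz, appears at 28.25 kHz.

28.25 kHz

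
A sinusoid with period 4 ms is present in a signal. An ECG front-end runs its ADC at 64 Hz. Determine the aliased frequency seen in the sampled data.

T = 4 ms → f = 1/T = 250 Hz.
250 Hz mod fs = 58 Hz.
58 Hz > fs/2 = 32 Hz, folds to fs − 58 Hz = 6 Hz.

6 Hz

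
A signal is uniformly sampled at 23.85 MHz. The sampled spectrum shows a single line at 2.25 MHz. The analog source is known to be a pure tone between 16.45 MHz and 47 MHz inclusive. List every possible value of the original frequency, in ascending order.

Frequencies that alias to 2.25 MHz are k·fs ± 2.25 MHz for integer k ≥ 0.
k=0: 2.25 MHz.
k=1: 21.6 MHz, 26.1 MHz.
k=2: 45.45 MHz, 49.95 MHz.
k=3: 69.3 MHz, 73.8 MHz.
Within [16.45 MHz, 47 MHz]: 21.6 MHz, 26.1 MHz, 45.45 MHz.

21.6 MHz, 26.1 MHz, 45.45 MHz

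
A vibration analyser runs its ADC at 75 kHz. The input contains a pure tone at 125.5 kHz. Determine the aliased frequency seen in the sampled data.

24.5 kHz

125.5 kHz mod fs = 50.5 kHz.
50.5 kHz > fs/2 = 37.5 kHz, folds to fs − 50.5 kHz = 24.5 kHz.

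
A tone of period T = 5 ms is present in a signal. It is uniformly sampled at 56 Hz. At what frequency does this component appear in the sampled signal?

24 Hz

T = 5 ms → f = 1/T = 200 Hz.
200 Hz mod fs = 32 Hz.
32 Hz > fs/2 = 28 Hz, folds to fs − 32 Hz = 24 Hz.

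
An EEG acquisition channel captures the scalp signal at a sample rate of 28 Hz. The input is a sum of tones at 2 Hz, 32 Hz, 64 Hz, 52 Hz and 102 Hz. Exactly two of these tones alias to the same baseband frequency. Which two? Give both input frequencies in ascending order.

fs/2 = 14 Hz.
2 Hz ≤ fs/2 = 14 Hz, passes unchanged.
32 Hz mod fs = 4 Hz.
4 Hz ≤ fs/2 = 14 Hz, appears at 4 Hz.
64 Hz mod fs = 8 Hz.
8 Hz ≤ fs/2 = 14 Hz, appears at 8 Hz.
52 Hz mod fs = 24 Hz.
24 Hz > fs/2 = 14 Hz, folds to fs − 24 Hz = 4 Hz.
102 Hz mod fs = 18 Hz.
18 Hz > fs/2 = 14 Hz, folds to fs − 18 Hz = 10 Hz.
32 Hz and 52 Hz both map to 4 Hz.

32 Hz, 52 Hz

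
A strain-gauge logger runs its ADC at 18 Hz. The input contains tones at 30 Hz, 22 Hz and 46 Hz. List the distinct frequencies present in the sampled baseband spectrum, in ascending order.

4 Hz, 6 Hz, 8 Hz

fs/2 = 9 Hz.
30 Hz mod fs = 12 Hz.
12 Hz > fs/2 = 9 Hz, folds to fs − 12 Hz = 6 Hz.
22 Hz mod fs = 4 Hz.
4 Hz ≤ fs/2 = 9 Hz, appears at 4 Hz.
46 Hz mod fs = 10 Hz.
10 Hz > fs/2 = 9 Hz, folds to fs − 10 Hz = 8 Hz.
Distinct values: {4 Hz, 6 Hz, 8 Hz}.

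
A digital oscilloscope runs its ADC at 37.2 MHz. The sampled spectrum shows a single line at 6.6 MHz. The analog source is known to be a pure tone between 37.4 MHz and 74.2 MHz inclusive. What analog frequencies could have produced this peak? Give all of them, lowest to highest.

Frequencies that alias to 6.6 MHz are k·fs ± 6.6 MHz for integer k ≥ 0.
k=0: 6.6 MHz.
k=1: 30.6 MHz, 43.8 MHz.
k=2: 67.8 MHz, 81 MHz.
k=3: 105 MHz, 118.2 MHz.
Within [37.4 MHz, 74.2 MHz]: 43.8 MHz, 67.8 MHz.

43.8 MHz, 67.8 MHz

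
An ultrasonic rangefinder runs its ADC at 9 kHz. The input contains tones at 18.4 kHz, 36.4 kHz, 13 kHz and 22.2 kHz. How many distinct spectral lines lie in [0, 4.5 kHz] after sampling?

fs/2 = 4.5 kHz.
18.4 kHz mod fs = 0.4 kHz.
0.4 kHz ≤ fs/2 = 4.5 kHz, appears at 0.4 kHz.
36.4 kHz mod fs = 0.4 kHz.
0.4 kHz ≤ fs/2 = 4.5 kHz, appears at 0.4 kHz.
13 kHz mod fs = 4 kHz.
4 kHz ≤ fs/2 = 4.5 kHz, appears at 4 kHz.
22.2 kHz mod fs = 4.2 kHz.
4.2 kHz ≤ fs/2 = 4.5 kHz, appears at 4.2 kHz.
Distinct values: {0.4 kHz, 4 kHz, 4.2 kHz} → 3.

3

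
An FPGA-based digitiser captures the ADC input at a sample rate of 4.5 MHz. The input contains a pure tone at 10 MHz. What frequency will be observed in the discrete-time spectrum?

1 MHz

10 MHz mod fs = 1 MHz.
1 MHz ≤ fs/2 = 2.25 MHz, appears at 1 MHz.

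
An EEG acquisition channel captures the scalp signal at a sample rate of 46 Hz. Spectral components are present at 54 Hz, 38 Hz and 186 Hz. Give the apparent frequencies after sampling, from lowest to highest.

2 Hz, 8 Hz

fs/2 = 23 Hz.
54 Hz mod fs = 8 Hz.
8 Hz ≤ fs/2 = 23 Hz, appears at 8 Hz.
38 Hz > fs/2 = 23 Hz, folds to fs − 38 Hz = 8 Hz.
186 Hz mod fs = 2 Hz.
2 Hz ≤ fs/2 = 23 Hz, appears at 2 Hz.
Distinct values: {2 Hz, 8 Hz}.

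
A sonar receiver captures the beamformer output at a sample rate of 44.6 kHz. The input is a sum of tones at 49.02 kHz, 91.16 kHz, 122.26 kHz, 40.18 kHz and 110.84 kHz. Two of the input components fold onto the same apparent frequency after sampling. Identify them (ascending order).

40.18 kHz, 49.02 kHz

fs/2 = 22.3 kHz.
49.02 kHz mod fs = 4.42 kHz.
4.42 kHz ≤ fs/2 = 22.3 kHz, appears at 4.42 kHz.
91.16 kHz mod fs = 1.96 kHz.
1.96 kHz ≤ fs/2 = 22.3 kHz, appears at 1.96 kHz.
122.26 kHz mod fs = 33.06 kHz.
33.06 kHz > fs/2 = 22.3 kHz, folds to fs − 33.06 kHz = 11.54 kHz.
40.18 kHz > fs/2 = 22.3 kHz, folds to fs − 40.18 kHz = 4.42 kHz.
110.84 kHz mod fs = 21.64 kHz.
21.64 kHz ≤ fs/2 = 22.3 kHz, appears at 21.64 kHz.
40.18 kHz and 49.02 kHz both map to 4.42 kHz.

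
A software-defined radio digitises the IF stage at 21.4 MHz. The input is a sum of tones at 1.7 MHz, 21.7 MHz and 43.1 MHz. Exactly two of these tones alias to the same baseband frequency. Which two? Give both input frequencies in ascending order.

fs/2 = 10.7 MHz.
1.7 MHz ≤ fs/2 = 10.7 MHz, passes unchanged.
21.7 MHz mod fs = 0.3 MHz.
0.3 MHz ≤ fs/2 = 10.7 MHz, appears at 0.3 MHz.
43.1 MHz mod fs = 0.3 MHz.
0.3 MHz ≤ fs/2 = 10.7 MHz, appears at 0.3 MHz.
21.7 MHz and 43.1 MHz both map to 0.3 MHz.

21.7 MHz, 43.1 MHz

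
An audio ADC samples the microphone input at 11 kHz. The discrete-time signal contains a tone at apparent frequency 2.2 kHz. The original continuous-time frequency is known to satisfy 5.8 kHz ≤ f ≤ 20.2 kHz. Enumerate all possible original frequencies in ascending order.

Frequencies that alias to 2.2 kHz are k·fs ± 2.2 kHz for integer k ≥ 0.
k=0: 2.2 kHz.
k=1: 8.8 kHz, 13.2 kHz.
k=2: 19.8 kHz, 24.2 kHz.
k=3: 30.8 kHz, 35.2 kHz.
Within [5.8 kHz, 20.2 kHz]: 8.8 kHz, 13.2 kHz, 19.8 kHz.

8.8 kHz, 13.2 kHz, 19.8 kHz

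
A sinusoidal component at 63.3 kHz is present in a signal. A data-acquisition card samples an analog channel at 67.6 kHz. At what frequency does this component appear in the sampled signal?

4.3 kHz

63.3 kHz > fs/2 = 33.8 kHz, folds to fs − 63.3 kHz = 4.3 kHz.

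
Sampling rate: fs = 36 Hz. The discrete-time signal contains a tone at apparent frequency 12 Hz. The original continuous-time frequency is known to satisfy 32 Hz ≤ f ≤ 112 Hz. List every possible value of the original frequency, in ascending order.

48 Hz, 60 Hz, 84 Hz, 96 Hz

Frequencies that alias to 12 Hz are k·fs ± 12 Hz for integer k ≥ 0.
k=0: 12 Hz.
k=1: 24 Hz, 48 Hz.
k=2: 60 Hz, 84 Hz.
k=3: 96 Hz, 120 Hz.
k=4: 132 Hz, 156 Hz.
Within [32 Hz, 112 Hz]: 48 Hz, 60 Hz, 84 Hz, 96 Hz.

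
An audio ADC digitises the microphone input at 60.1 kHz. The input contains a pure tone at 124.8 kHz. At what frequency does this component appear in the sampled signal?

4.6 kHz

124.8 kHz mod fs = 4.6 kHz.
4.6 kHz ≤ fs/2 = 30.05 kHz, appears at 4.6 kHz.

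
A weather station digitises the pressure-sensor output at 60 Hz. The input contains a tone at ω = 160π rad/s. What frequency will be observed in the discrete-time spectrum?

ω = 160π rad/s → f = ω/(2π) = 80 Hz.
80 Hz mod fs = 20 Hz.
20 Hz ≤ fs/2 = 30 Hz, appears at 20 Hz.

20 Hz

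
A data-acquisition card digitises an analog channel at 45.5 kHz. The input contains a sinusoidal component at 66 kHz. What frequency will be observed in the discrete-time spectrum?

20.5 kHz

66 kHz mod fs = 20.5 kHz.
20.5 kHz ≤ fs/2 = 22.75 kHz, appears at 20.5 kHz.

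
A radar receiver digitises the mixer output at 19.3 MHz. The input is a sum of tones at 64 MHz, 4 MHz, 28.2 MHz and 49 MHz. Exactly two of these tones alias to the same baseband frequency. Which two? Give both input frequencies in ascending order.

28.2 MHz, 49 MHz

fs/2 = 9.65 MHz.
64 MHz mod fs = 6.1 MHz.
6.1 MHz ≤ fs/2 = 9.65 MHz, appears at 6.1 MHz.
4 MHz ≤ fs/2 = 9.65 MHz, passes unchanged.
28.2 MHz mod fs = 8.9 MHz.
8.9 MHz ≤ fs/2 = 9.65 MHz, appears at 8.9 MHz.
49 MHz mod fs = 10.4 MHz.
10.4 MHz > fs/2 = 9.65 MHz, folds to fs − 10.4 MHz = 8.9 MHz.
28.2 MHz and 49 MHz both map to 8.9 MHz.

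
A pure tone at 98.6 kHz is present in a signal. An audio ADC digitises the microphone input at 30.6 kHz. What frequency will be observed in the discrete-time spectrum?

98.6 kHz mod fs = 6.8 kHz.
6.8 kHz ≤ fs/2 = 15.3 kHz, appears at 6.8 kHz.

6.8 kHz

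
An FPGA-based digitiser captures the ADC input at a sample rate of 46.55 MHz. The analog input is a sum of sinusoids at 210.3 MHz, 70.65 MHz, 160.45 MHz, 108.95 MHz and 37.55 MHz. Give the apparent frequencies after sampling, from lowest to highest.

fs/2 = 23.275 MHz.
210.3 MHz mod fs = 24.1 MHz.
24.1 MHz > fs/2 = 23.275 MHz, folds to fs − 24.1 MHz = 22.45 MHz.
70.65 MHz mod fs = 24.1 MHz.
24.1 MHz > fs/2 = 23.275 MHz, folds to fs − 24.1 MHz = 22.45 MHz.
160.45 MHz mod fs = 20.8 MHz.
20.8 MHz ≤ fs/2 = 23.275 MHz, appears at 20.8 MHz.
108.95 MHz mod fs = 15.85 MHz.
15.85 MHz ≤ fs/2 = 23.275 MHz, appears at 15.85 MHz.
37.55 MHz > fs/2 = 23.275 MHz, folds to fs − 37.55 MHz = 9 MHz.
Distinct values: {9 MHz, 15.85 MHz, 20.8 MHz, 22.45 MHz}.

9 MHz, 15.85 MHz, 20.8 MHz, 22.45 MHz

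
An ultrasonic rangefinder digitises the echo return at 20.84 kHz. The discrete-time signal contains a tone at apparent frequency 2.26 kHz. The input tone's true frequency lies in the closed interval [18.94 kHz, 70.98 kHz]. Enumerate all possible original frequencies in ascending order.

23.1 kHz, 39.42 kHz, 43.94 kHz, 60.26 kHz, 64.78 kHz

Frequencies that alias to 2.26 kHz are k·fs ± 2.26 kHz for integer k ≥ 0.
k=0: 2.26 kHz.
k=1: 18.58 kHz, 23.1 kHz.
k=2: 39.42 kHz, 43.94 kHz.
k=3: 60.26 kHz, 64.78 kHz.
k=4: 81.1 kHz, 85.62 kHz.
Within [18.94 kHz, 70.98 kHz]: 23.1 kHz, 39.42 kHz, 43.94 kHz, 60.26 kHz, 64.78 kHz.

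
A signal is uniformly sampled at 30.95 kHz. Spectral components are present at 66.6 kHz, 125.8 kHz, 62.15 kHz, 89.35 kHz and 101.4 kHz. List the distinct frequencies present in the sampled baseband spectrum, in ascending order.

fs/2 = 15.475 kHz.
66.6 kHz mod fs = 4.7 kHz.
4.7 kHz ≤ fs/2 = 15.475 kHz, appears at 4.7 kHz.
125.8 kHz mod fs = 2 kHz.
2 kHz ≤ fs/2 = 15.475 kHz, appears at 2 kHz.
62.15 kHz mod fs = 0.25 kHz.
0.25 kHz ≤ fs/2 = 15.475 kHz, appears at 0.25 kHz.
89.35 kHz mod fs = 27.45 kHz.
27.45 kHz > fs/2 = 15.475 kHz, folds to fs − 27.45 kHz = 3.5 kHz.
101.4 kHz mod fs = 8.55 kHz.
8.55 kHz ≤ fs/2 = 15.475 kHz, appears at 8.55 kHz.
Distinct values: {0.25 kHz, 2 kHz, 3.5 kHz, 4.7 kHz, 8.55 kHz}.

0.25 kHz, 2 kHz, 3.5 kHz, 4.7 kHz, 8.55 kHz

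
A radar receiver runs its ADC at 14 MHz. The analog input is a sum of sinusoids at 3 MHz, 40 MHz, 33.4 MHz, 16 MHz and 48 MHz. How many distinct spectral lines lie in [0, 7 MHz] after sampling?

4

fs/2 = 7 MHz.
3 MHz ≤ fs/2 = 7 MHz, passes unchanged.
40 MHz mod fs = 12 MHz.
12 MHz > fs/2 = 7 MHz, folds to fs − 12 MHz = 2 MHz.
33.4 MHz mod fs = 5.4 MHz.
5.4 MHz ≤ fs/2 = 7 MHz, appears at 5.4 MHz.
16 MHz mod fs = 2 MHz.
2 MHz ≤ fs/2 = 7 MHz, appears at 2 MHz.
48 MHz mod fs = 6 MHz.
6 MHz ≤ fs/2 = 7 MHz, appears at 6 MHz.
Distinct values: {2 MHz, 3 MHz, 5.4 MHz, 6 MHz} → 4.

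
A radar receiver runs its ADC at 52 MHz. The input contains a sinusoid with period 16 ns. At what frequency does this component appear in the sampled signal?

T = 16 ns → f = 1/T = 62.5 MHz.
62.5 MHz mod fs = 10.5 MHz.
10.5 MHz ≤ fs/2 = 26 MHz, appears at 10.5 MHz.

10.5 MHz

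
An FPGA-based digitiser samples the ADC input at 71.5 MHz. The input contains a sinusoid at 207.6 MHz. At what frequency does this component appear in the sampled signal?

6.9 MHz

207.6 MHz mod fs = 64.6 MHz.
64.6 MHz > fs/2 = 35.75 MHz, folds to fs − 64.6 MHz = 6.9 MHz.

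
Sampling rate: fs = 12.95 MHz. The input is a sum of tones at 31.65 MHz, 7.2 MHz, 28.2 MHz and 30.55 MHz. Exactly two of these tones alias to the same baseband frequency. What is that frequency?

fs/2 = 6.475 MHz.
31.65 MHz mod fs = 5.75 MHz.
5.75 MHz ≤ fs/2 = 6.475 MHz, appears at 5.75 MHz.
7.2 MHz > fs/2 = 6.475 MHz, folds to fs − 7.2 MHz = 5.75 MHz.
28.2 MHz mod fs = 2.3 MHz.
2.3 MHz ≤ fs/2 = 6.475 MHz, appears at 2.3 MHz.
30.55 MHz mod fs = 4.65 MHz.
4.65 MHz ≤ fs/2 = 6.475 MHz, appears at 4.65 MHz.
7.2 MHz and 31.65 MHz both map to 5.75 MHz.

5.75 MHz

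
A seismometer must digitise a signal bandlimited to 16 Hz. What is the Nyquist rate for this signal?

32 Hz

Nyquist rate = 2 × 16 Hz = 32 Hz.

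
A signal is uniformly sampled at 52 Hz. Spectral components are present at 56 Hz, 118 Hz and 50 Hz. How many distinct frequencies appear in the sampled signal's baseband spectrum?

fs/2 = 26 Hz.
56 Hz mod fs = 4 Hz.
4 Hz ≤ fs/2 = 26 Hz, appears at 4 Hz.
118 Hz mod fs = 14 Hz.
14 Hz ≤ fs/2 = 26 Hz, appears at 14 Hz.
50 Hz > fs/2 = 26 Hz, folds to fs − 50 Hz = 2 Hz.
Distinct values: {2 Hz, 4 Hz, 14 Hz} → 3.

3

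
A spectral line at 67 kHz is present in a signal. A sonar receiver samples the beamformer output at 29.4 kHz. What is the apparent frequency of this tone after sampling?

67 kHz mod fs = 8.2 kHz.
8.2 kHz ≤ fs/2 = 14.7 kHz, appears at 8.2 kHz.

8.2 kHz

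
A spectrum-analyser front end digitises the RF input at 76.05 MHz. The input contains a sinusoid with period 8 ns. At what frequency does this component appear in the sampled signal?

T = 8 ns → f = 1/T = 125 MHz.
125 MHz mod fs = 48.95 MHz.
48.95 MHz > fs/2 = 38.025 MHz, folds to fs − 48.95 MHz = 27.1 MHz.

27.1 MHz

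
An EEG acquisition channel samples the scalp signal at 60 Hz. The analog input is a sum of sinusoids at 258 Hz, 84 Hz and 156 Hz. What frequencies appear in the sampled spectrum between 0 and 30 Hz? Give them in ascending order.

fs/2 = 30 Hz.
258 Hz mod fs = 18 Hz.
18 Hz ≤ fs/2 = 30 Hz, appears at 18 Hz.
84 Hz mod fs = 24 Hz.
24 Hz ≤ fs/2 = 30 Hz, appears at 24 Hz.
156 Hz mod fs = 36 Hz.
36 Hz > fs/2 = 30 Hz, folds to fs − 36 Hz = 24 Hz.
Distinct values: {18 Hz, 24 Hz}.

18 Hz, 24 Hz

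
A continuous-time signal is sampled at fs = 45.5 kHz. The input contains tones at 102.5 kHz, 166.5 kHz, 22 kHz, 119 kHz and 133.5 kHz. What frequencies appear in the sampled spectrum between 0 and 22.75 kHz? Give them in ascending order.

3 kHz, 11.5 kHz, 15.5 kHz, 17.5 kHz, 22 kHz

fs/2 = 22.75 kHz.
102.5 kHz mod fs = 11.5 kHz.
11.5 kHz ≤ fs/2 = 22.75 kHz, appears at 11.5 kHz.
166.5 kHz mod fs = 30 kHz.
30 kHz > fs/2 = 22.75 kHz, folds to fs − 30 kHz = 15.5 kHz.
22 kHz ≤ fs/2 = 22.75 kHz, passes unchanged.
119 kHz mod fs = 28 kHz.
28 kHz > fs/2 = 22.75 kHz, folds to fs − 28 kHz = 17.5 kHz.
133.5 kHz mod fs = 42.5 kHz.
42.5 kHz > fs/2 = 22.75 kHz, folds to fs − 42.5 kHz = 3 kHz.
Distinct values: {3 kHz, 11.5 kHz, 15.5 kHz, 17.5 kHz, 22 kHz}.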